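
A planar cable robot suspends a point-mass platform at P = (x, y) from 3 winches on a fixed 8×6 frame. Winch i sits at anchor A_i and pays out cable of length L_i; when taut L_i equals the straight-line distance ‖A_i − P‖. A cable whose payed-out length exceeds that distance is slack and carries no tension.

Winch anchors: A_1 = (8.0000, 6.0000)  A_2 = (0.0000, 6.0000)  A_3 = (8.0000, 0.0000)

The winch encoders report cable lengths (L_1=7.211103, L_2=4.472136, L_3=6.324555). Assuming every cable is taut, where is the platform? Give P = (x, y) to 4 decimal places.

expand ‖A_i−P‖²=L_i² and subtract eq 1 (c_i ≔ ‖A_i‖²−L_i²)
c_1 = 64.0000+36.0000−52.0000 = 48.0000
eq1−eq2 → [16.0000  0.0000]·P = 32.0000
eq1−eq3 → [0.0000  12.0000]·P = 24.0000
2×2 solve → P = (2.0000, 2.0000)

(2.0000, 2.0000)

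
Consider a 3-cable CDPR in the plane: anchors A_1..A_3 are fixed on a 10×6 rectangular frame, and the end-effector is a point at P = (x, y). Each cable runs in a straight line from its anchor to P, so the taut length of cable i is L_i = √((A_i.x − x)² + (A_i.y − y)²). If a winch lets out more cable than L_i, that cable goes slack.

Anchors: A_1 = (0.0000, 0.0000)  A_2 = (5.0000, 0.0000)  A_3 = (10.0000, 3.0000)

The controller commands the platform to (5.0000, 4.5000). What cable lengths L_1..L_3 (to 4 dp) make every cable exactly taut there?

(6.7268, 4.5000, 5.2202)

L_1 = √((0.0000−5.0000)² + (0.0000−4.5000)²) = 6.7268
L_2 = √((5.0000−5.0000)² + (0.0000−4.5000)²) = 4.5000
L_3 = √((10.0000−5.0000)² + (3.0000−4.5000)²) = 5.2202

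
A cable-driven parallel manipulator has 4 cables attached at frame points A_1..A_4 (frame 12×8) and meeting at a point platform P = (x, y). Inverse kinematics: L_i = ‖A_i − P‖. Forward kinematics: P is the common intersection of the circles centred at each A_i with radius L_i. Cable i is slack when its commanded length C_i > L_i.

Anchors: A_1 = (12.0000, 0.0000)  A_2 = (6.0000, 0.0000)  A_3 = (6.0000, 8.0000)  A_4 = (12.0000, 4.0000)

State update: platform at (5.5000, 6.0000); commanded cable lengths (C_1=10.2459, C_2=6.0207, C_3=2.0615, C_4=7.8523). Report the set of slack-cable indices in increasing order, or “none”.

1, 4

cable 1: L_1 = ‖A_1−P‖ = 8.8459;  C_1 = 10.2459 → slack
cable 2: L_2 = ‖A_2−P‖ = 6.0208;  C_2 = 6.0207 → taut
cable 3: L_3 = ‖A_3−P‖ = 2.0616;  C_3 = 2.0615 → taut
cable 4: L_4 = ‖A_4−P‖ = 6.8007;  C_4 = 7.8523 → slack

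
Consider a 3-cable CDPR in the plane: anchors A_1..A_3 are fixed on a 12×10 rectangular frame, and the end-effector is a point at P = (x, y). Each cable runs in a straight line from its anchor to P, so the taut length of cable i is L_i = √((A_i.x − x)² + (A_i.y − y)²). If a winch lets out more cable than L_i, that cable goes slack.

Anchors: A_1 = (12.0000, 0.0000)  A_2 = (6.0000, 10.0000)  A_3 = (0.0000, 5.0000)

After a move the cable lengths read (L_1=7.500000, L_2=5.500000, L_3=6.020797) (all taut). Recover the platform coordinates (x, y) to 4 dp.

circle eqns → linear via eq_j − eq_1; set c_j = A_j·A_j − L_j²
c_1 = 144.0000+0.0000−56.2500 = 87.7500
12.0000·x − 20.0000·y = c_1−c_2 = -18.0000
24.0000·x − 10.0000·y = c_1−c_3 = 99.0000
solve first two rows → x=6.0000, y=4.5000

(6.0000, 4.5000)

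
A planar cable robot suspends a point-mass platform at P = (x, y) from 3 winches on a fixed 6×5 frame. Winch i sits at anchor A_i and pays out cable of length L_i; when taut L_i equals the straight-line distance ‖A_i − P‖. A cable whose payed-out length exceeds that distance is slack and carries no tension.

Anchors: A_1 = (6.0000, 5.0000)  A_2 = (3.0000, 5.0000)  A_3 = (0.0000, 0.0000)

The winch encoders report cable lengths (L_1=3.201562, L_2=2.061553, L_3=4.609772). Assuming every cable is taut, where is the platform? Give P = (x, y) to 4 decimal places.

circle eqns → linear via eq_j − eq_1; set c_j = A_j·A_j − L_j²
c_1 = 36.0000+25.0000−10.2500 = 50.7500
6.0000·x + 0.0000·y = c_1−c_2 = 21.0000
12.0000·x + 10.0000·y = c_1−c_3 = 72.0000
solve first two rows → x=3.5000, y=3.0000

(3.5000, 3.0000)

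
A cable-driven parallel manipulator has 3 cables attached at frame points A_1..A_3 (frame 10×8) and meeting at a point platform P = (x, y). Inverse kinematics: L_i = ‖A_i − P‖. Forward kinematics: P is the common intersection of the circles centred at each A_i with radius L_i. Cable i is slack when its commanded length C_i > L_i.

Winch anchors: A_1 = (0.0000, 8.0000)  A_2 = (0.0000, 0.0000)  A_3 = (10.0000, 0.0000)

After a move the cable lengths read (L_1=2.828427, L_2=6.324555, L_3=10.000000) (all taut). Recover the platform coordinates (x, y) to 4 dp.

circle eqns → linear via eq_j − eq_1; set q_j = A_j·A_j − L_j²
q_1 = 0.0000+64.0000−8.0000 = 56.0000
0.0000·x + 16.0000·y = q_1−q_2 = 96.0000
-20.0000·x + 16.0000·y = q_1−q_3 = 56.0000
solve first two rows → x=2.0000, y=6.0000

(2.0000, 6.0000)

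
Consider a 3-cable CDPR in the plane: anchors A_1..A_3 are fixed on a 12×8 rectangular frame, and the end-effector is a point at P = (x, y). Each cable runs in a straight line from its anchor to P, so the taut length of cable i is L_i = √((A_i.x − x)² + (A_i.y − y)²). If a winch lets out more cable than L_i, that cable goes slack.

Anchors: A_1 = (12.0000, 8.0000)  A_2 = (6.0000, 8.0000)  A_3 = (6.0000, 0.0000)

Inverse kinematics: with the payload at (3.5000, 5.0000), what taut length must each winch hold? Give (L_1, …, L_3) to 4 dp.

(9.0139, 3.9051, 5.5902)

L_1 = √((12.0000−3.5000)² + (8.0000−5.0000)²) = 9.0139
L_2 = √((6.0000−3.5000)² + (8.0000−5.0000)²) = 3.9051
L_3 = √((6.0000−3.5000)² + (0.0000−5.0000)²) = 5.5902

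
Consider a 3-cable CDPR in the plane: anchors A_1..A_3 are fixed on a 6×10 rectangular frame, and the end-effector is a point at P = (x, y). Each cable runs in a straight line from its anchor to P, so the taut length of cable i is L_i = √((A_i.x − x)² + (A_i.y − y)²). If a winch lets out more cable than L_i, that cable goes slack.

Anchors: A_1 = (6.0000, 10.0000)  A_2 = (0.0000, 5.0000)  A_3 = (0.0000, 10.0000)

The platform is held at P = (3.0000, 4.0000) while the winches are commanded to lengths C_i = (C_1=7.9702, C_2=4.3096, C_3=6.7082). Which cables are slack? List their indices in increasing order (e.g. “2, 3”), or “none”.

1, 2

cable 1: L_1 = ‖A_1−P‖ = 6.7082;  C_1 = 7.9702 → slack
cable 2: L_2 = ‖A_2−P‖ = 3.1623;  C_2 = 4.3096 → slack
cable 3: L_3 = ‖A_3−P‖ = 6.7082;  C_3 = 6.7082 → taut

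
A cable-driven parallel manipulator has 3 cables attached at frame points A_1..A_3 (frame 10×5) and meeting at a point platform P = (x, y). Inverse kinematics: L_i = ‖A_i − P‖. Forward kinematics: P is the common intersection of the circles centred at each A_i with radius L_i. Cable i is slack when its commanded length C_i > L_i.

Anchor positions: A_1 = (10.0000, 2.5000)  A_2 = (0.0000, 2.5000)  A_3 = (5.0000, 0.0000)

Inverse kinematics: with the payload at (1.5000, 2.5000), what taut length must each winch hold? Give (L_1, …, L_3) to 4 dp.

(8.5000, 1.5000, 4.3012)

L_1: Δ = A_1−P = (8.5000, 0.0000) → ‖Δ‖ = √72.2500 = 8.5000
L_2: Δ = A_2−P = (-1.5000, 0.0000) → ‖Δ‖ = √2.2500 = 1.5000
L_3: Δ = A_3−P = (3.5000, -2.5000) → ‖Δ‖ = √18.5000 = 4.3012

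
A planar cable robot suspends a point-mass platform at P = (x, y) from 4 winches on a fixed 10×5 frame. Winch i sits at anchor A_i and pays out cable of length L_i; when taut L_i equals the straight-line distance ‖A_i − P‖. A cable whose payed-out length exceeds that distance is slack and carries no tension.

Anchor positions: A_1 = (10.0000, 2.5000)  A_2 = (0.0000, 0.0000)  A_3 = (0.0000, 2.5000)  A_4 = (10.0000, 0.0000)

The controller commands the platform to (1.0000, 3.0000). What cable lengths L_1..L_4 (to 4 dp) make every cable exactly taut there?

L_1: Δ = A_1−P = (9.0000, -0.5000) → ‖Δ‖ = √81.2500 = 9.0139
L_2: Δ = A_2−P = (-1.0000, -3.0000) → ‖Δ‖ = √10.0000 = 3.1623
L_3: Δ = A_3−P = (-1.0000, -0.5000) → ‖Δ‖ = √1.2500 = 1.1180
L_4: Δ = A_4−P = (9.0000, -3.0000) → ‖Δ‖ = √90.0000 = 9.4868

(9.0139, 3.1623, 1.1180, 9.4868)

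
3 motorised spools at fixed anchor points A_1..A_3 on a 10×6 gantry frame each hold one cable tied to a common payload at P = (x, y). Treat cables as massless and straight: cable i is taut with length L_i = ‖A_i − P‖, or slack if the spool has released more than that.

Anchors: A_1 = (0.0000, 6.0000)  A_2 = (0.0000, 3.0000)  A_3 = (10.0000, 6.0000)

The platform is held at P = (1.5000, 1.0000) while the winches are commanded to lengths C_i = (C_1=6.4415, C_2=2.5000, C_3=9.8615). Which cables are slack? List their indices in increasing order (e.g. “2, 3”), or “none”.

1

cable 1: √((-1.5000)²+(5.0000)²)=5.2202, C_1=6.4415: slack
cable 2: √((-1.5000)²+(2.0000)²)=2.5000, C_2=2.5000: taut
cable 3: √((8.5000)²+(5.0000)²)=9.8615, C_3=9.8615: taut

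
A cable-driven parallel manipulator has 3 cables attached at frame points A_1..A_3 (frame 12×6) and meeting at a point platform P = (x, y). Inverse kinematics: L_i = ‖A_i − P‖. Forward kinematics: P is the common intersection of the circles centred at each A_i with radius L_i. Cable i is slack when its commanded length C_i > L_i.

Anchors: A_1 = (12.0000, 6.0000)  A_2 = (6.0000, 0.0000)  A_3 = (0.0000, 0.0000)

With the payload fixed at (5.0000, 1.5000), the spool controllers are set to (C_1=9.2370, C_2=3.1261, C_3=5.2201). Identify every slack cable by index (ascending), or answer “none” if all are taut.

cable 1: L_1 = ‖A_1−P‖ = 8.3217;  C_1 = 9.2370 → slack
cable 2: L_2 = ‖A_2−P‖ = 1.8028;  C_2 = 3.1261 → slack
cable 3: L_3 = ‖A_3−P‖ = 5.2202;  C_3 = 5.2201 → taut

1, 2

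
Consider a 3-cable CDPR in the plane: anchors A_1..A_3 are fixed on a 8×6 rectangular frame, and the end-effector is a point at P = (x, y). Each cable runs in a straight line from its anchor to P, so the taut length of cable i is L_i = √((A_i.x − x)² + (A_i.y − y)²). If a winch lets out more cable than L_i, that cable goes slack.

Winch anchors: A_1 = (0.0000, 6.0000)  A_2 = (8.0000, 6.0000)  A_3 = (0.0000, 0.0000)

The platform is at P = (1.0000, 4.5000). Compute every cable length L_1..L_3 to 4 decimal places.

L_1 = √((0.0000−1.0000)² + (6.0000−4.5000)²) = 1.8028
L_2 = √((8.0000−1.0000)² + (6.0000−4.5000)²) = 7.1589
L_3 = √((0.0000−1.0000)² + (0.0000−4.5000)²) = 4.6098

(1.8028, 7.1589, 4.6098)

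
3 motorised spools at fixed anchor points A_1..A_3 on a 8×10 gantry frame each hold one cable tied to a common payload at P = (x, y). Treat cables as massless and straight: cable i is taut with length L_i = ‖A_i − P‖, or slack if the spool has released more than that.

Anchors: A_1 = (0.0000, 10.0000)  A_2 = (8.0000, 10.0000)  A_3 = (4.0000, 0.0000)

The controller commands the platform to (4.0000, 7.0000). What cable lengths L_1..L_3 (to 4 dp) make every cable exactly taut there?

(5.0000, 5.0000, 7.0000)

L_1 = √((0.0000−4.0000)² + (10.0000−7.0000)²) = 5.0000
L_2 = √((8.0000−4.0000)² + (10.0000−7.0000)²) = 5.0000
L_3 = √((4.0000−4.0000)² + (0.0000−7.0000)²) = 7.0000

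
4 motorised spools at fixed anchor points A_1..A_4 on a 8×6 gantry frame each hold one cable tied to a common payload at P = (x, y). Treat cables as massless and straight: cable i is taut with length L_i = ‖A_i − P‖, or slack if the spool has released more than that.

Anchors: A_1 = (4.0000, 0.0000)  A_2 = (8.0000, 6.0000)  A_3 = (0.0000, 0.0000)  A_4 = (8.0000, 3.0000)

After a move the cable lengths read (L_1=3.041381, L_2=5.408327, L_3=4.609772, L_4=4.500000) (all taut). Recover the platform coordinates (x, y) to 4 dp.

(3.5000, 3.0000)

each cable: (A_i−P)·(A_i−P) = L_i²; let q_i = ‖A_i‖²−L_i²
q_1 = 16.0000+0.0000−9.2500 = 6.7500
row 1: -8.0000x − 12.0000y = -64.0000  (q_2=70.7500)
row 2: 8.0000x + 0.0000y = 28.0000  (q_3=-21.2500)
row 3: -8.0000x − 6.0000y = -46.0000  (q_4=52.7500)
Cramer on rows 1–2 → x = 3.5000, y = 3.0000
check cable 4: ‖A_4−P‖² = 20.2500 ≈ L_4² = 20.2500 ✓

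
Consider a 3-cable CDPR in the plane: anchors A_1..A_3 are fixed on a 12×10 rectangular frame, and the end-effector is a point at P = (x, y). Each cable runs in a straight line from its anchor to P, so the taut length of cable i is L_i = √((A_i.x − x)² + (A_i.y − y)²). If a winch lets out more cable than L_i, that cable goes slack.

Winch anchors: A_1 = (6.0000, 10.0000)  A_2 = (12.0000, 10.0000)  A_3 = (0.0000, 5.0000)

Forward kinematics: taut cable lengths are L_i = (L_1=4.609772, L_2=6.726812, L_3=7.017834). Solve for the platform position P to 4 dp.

(7.0000, 5.5000)

expand ‖A_i−P‖²=L_i² and subtract eq 1 (k_i ≔ ‖A_i‖²−L_i²)
k_1 = 36.0000+100.0000−21.2500 = 114.7500
eq1−eq2 → [-12.0000  0.0000]·P = -84.0000
eq1−eq3 → [12.0000  10.0000]·P = 139.0000
2×2 solve → P = (7.0000, 5.5000)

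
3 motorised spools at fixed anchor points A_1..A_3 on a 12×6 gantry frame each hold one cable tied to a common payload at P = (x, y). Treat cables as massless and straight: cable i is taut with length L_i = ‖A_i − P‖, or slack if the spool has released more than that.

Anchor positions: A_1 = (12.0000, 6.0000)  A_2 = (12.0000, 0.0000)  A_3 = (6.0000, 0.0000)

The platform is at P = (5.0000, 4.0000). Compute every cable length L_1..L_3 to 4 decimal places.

(7.2801, 8.0623, 4.1231)

L_1 = √((12.0000−5.0000)² + (6.0000−4.0000)²) = 7.2801
L_2 = √((12.0000−5.0000)² + (0.0000−4.0000)²) = 8.0623
L_3 = √((6.0000−5.0000)² + (0.0000−4.0000)²) = 4.1231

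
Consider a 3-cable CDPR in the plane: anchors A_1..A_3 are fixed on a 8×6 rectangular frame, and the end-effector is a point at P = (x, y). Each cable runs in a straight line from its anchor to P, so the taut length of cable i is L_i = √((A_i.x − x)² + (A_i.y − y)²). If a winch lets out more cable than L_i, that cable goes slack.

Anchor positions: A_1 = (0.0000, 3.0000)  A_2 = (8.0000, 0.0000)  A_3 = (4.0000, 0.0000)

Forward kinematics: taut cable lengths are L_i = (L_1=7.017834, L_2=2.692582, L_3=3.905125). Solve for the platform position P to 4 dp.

each cable: (A_i−P)·(A_i−P) = L_i²; let c_i = ‖A_i‖²−L_i²
c_1 = 0.0000+9.0000−49.2500 = -40.2500
row 1: -16.0000x + 6.0000y = -97.0000  (c_2=56.7500)
row 2: -8.0000x + 6.0000y = -41.0000  (c_3=0.7500)
Cramer on rows 1–2 → x = 7.0000, y = 2.5000

(7.0000, 2.5000)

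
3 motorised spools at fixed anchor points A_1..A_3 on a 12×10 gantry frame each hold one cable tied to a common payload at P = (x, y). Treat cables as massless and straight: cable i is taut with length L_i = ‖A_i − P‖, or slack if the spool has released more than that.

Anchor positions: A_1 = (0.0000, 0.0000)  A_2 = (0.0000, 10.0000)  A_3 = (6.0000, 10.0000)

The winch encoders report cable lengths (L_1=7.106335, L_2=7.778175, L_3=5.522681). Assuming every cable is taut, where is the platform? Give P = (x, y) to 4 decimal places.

expand ‖A_i−P‖²=L_i² and subtract eq 1 (c_i ≔ ‖A_i‖²−L_i²)
c_1 = 0.0000+0.0000−50.5000 = -50.5000
eq1−eq2 → [0.0000  -20.0000]·P = -90.0000
eq1−eq3 → [-12.0000  -20.0000]·P = -156.0000
2×2 solve → P = (5.5000, 4.5000)

(5.5000, 4.5000)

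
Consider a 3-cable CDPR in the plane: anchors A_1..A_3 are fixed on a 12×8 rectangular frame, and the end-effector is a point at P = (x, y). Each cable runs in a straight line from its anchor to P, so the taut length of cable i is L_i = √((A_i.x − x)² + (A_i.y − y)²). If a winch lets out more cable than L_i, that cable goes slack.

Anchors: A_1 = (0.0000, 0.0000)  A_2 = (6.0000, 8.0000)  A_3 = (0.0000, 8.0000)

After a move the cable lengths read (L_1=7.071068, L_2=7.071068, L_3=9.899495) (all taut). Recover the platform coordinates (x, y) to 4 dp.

expand ‖A_i−P‖²=L_i² and subtract eq 1 (q_i ≔ ‖A_i‖²−L_i²)
q_1 = 0.0000+0.0000−50.0000 = -50.0000
eq1−eq2 → [-12.0000  -16.0000]·P = -100.0000
eq1−eq3 → [0.0000  -16.0000]·P = -16.0000
2×2 solve → P = (7.0000, 1.0000)

(7.0000, 1.0000)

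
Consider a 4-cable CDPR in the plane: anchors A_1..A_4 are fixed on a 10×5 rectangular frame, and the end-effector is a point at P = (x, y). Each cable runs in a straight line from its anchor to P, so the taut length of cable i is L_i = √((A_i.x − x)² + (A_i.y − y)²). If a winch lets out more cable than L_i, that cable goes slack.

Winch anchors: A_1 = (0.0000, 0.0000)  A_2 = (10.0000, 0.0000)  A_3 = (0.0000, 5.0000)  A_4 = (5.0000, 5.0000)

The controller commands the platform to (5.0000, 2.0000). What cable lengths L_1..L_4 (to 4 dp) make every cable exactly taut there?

L_1 = √((0.0000−5.0000)² + (0.0000−2.0000)²) = 5.3852
L_2 = √((10.0000−5.0000)² + (0.0000−2.0000)²) = 5.3852
L_3 = √((0.0000−5.0000)² + (5.0000−2.0000)²) = 5.8310
L_4 = √((5.0000−5.0000)² + (5.0000−2.0000)²) = 3.0000

(5.3852, 5.3852, 5.8310, 3.0000)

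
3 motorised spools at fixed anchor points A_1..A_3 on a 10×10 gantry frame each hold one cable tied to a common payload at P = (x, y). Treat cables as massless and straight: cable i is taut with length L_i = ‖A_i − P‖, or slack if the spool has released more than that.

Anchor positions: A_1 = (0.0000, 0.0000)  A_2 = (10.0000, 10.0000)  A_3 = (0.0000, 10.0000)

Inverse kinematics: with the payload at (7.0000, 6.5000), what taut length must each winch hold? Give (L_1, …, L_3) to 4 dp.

L_1 = √((0.0000−7.0000)² + (0.0000−6.5000)²) = 9.5525
L_2 = √((10.0000−7.0000)² + (10.0000−6.5000)²) = 4.6098
L_3 = √((0.0000−7.0000)² + (10.0000−6.5000)²) = 7.8262

(9.5525, 4.6098, 7.8262)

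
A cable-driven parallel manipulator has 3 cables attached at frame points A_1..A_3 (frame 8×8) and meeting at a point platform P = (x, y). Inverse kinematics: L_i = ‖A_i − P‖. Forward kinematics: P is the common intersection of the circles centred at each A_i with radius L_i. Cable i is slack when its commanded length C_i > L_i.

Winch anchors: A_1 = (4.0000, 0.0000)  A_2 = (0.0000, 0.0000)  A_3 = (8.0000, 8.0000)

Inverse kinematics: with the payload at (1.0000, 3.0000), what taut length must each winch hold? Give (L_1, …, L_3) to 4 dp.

L_1 = √((4.0000−1.0000)² + (0.0000−3.0000)²) = 4.2426
L_2 = √((0.0000−1.0000)² + (0.0000−3.0000)²) = 3.1623
L_3 = √((8.0000−1.0000)² + (8.0000−3.0000)²) = 8.6023

(4.2426, 3.1623, 8.6023)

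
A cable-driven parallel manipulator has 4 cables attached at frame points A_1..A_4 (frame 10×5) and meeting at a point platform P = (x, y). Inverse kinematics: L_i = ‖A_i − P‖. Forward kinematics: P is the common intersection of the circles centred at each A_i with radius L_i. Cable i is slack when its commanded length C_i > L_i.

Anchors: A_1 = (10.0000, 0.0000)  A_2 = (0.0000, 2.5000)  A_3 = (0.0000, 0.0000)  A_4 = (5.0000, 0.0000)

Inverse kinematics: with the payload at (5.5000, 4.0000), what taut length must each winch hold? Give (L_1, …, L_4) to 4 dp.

(6.0208, 5.7009, 6.8007, 4.0311)

L_1: Δ = A_1−P = (4.5000, -4.0000) → ‖Δ‖ = √36.2500 = 6.0208
L_2: Δ = A_2−P = (-5.5000, -1.5000) → ‖Δ‖ = √32.5000 = 5.7009
L_3: Δ = A_3−P = (-5.5000, -4.0000) → ‖Δ‖ = √46.2500 = 6.8007
L_4: Δ = A_4−P = (-0.5000, -4.0000) → ‖Δ‖ = √16.2500 = 4.0311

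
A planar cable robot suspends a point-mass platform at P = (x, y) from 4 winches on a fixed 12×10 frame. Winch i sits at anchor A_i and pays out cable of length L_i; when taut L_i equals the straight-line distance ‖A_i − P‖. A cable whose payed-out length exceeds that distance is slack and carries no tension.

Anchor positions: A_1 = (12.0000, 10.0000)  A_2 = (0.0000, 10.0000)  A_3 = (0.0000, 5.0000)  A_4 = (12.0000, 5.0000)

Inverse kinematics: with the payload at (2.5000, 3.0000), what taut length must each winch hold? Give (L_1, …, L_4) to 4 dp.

(11.8004, 7.4330, 3.2016, 9.7082)

L_1 = √((12.0000−2.5000)² + (10.0000−3.0000)²) = 11.8004
L_2 = √((0.0000−2.5000)² + (10.0000−3.0000)²) = 7.4330
L_3 = √((0.0000−2.5000)² + (5.0000−3.0000)²) = 3.2016
L_4 = √((12.0000−2.5000)² + (5.0000−3.0000)²) = 9.7082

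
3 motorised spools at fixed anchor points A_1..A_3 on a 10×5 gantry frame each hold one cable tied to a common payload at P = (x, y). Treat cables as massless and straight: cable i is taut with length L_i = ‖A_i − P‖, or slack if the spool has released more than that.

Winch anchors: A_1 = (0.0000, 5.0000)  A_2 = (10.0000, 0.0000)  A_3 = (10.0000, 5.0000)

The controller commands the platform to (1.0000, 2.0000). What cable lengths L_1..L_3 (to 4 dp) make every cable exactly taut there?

(3.1623, 9.2195, 9.4868)

L_1 = √((0.0000−1.0000)² + (5.0000−2.0000)²) = 3.1623
L_2 = √((10.0000−1.0000)² + (0.0000−2.0000)²) = 9.2195
L_3 = √((10.0000−1.0000)² + (5.0000−2.0000)²) = 9.4868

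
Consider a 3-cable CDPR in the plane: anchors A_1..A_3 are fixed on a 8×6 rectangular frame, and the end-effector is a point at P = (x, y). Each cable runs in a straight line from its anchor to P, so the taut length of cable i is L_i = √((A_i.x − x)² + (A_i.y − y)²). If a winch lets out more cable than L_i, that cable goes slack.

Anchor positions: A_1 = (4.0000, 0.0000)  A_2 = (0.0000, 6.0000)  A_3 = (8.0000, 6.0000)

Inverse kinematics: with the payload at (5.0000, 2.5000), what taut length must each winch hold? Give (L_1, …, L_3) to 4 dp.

L_1: Δ = A_1−P = (-1.0000, -2.5000) → ‖Δ‖ = √7.2500 = 2.6926
L_2: Δ = A_2−P = (-5.0000, 3.5000) → ‖Δ‖ = √37.2500 = 6.1033
L_3: Δ = A_3−P = (3.0000, 3.5000) → ‖Δ‖ = √21.2500 = 4.6098

(2.6926, 6.1033, 4.6098)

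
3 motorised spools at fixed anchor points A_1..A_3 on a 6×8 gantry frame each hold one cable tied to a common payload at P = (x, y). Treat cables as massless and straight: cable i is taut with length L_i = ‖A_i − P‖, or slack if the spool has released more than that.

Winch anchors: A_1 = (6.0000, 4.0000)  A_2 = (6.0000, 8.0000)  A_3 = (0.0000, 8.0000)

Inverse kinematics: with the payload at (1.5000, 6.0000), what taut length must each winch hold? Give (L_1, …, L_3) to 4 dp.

(4.9244, 4.9244, 2.5000)

L_1 = √((6.0000−1.5000)² + (4.0000−6.0000)²) = 4.9244
L_2 = √((6.0000−1.5000)² + (8.0000−6.0000)²) = 4.9244
L_3 = √((0.0000−1.5000)² + (8.0000−6.0000)²) = 2.5000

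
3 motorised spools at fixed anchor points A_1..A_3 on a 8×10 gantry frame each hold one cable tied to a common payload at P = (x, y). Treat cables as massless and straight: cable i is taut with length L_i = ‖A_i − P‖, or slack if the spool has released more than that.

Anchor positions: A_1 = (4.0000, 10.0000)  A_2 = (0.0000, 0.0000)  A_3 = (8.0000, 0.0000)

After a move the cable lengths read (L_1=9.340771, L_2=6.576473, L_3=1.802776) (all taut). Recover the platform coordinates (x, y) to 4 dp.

expand ‖A_i−P‖²=L_i² and subtract eq 1 (c_i ≔ ‖A_i‖²−L_i²)
c_1 = 16.0000+100.0000−87.2500 = 28.7500
eq1−eq2 → [8.0000  20.0000]·P = 72.0000
eq1−eq3 → [-8.0000  20.0000]·P = -32.0000
2×2 solve → P = (6.5000, 1.0000)

(6.5000, 1.0000)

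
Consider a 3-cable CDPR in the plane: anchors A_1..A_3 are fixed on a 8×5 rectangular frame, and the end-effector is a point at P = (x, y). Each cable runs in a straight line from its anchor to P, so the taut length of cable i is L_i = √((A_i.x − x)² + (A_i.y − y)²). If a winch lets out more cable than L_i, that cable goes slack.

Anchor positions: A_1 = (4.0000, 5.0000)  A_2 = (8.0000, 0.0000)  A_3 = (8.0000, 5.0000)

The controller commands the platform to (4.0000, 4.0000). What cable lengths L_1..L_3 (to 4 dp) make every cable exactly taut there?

L_1 = √((4.0000−4.0000)² + (5.0000−4.0000)²) = 1.0000
L_2 = √((8.0000−4.0000)² + (0.0000−4.0000)²) = 5.6569
L_3 = √((8.0000−4.0000)² + (5.0000−4.0000)²) = 4.1231

(1.0000, 5.6569, 4.1231)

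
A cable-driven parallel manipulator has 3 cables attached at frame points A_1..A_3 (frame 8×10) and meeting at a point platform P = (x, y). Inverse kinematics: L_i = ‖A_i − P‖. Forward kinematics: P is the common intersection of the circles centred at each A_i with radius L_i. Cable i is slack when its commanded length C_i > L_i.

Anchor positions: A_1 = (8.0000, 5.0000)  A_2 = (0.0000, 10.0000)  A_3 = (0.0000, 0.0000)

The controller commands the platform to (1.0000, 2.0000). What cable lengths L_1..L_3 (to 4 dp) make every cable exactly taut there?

(7.6158, 8.0623, 2.2361)

cable 1: Δx=7.0000, Δy=3.0000; L_1 = √(Δx²+Δy²) = 7.6158
cable 2: Δx=-1.0000, Δy=8.0000; L_2 = √(Δx²+Δy²) = 8.0623
cable 3: Δx=-1.0000, Δy=-2.0000; L_3 = √(Δx²+Δy²) = 2.2361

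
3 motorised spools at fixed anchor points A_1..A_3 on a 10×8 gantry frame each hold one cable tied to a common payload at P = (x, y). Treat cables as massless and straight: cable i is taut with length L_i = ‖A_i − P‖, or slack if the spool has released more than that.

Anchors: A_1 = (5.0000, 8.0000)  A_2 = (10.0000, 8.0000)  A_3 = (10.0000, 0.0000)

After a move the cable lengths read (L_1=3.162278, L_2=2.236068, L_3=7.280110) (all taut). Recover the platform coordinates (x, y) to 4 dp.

each cable: (A_i−P)·(A_i−P) = L_i²; let k_i = ‖A_i‖²−L_i²
k_1 = 25.0000+64.0000−10.0000 = 79.0000
row 1: -10.0000x + 0.0000y = -80.0000  (k_2=159.0000)
row 2: -10.0000x + 16.0000y = 32.0000  (k_3=47.0000)
Cramer on rows 1–2 → x = 8.0000, y = 7.0000

(8.0000, 7.0000)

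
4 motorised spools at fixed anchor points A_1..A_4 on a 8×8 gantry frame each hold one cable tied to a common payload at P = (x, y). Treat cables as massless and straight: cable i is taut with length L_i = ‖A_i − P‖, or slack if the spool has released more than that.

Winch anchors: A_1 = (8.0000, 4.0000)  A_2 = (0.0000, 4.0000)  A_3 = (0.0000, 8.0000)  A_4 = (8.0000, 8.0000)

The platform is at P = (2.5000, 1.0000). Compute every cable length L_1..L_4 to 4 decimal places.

cable 1: Δx=5.5000, Δy=3.0000; L_1 = √(Δx²+Δy²) = 6.2650
cable 2: Δx=-2.5000, Δy=3.0000; L_2 = √(Δx²+Δy²) = 3.9051
cable 3: Δx=-2.5000, Δy=7.0000; L_3 = √(Δx²+Δy²) = 7.4330
cable 4: Δx=5.5000, Δy=7.0000; L_4 = √(Δx²+Δy²) = 8.9022

(6.2650, 3.9051, 7.4330, 8.9022)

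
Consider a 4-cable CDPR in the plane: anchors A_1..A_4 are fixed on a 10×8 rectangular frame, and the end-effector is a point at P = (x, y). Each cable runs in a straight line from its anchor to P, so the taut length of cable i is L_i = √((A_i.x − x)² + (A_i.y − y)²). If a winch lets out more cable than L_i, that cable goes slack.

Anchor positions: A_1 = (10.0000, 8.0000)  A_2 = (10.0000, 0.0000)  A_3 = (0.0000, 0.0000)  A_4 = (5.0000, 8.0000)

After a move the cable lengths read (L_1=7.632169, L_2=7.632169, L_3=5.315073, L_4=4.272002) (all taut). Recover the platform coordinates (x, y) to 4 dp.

each cable: (A_i−P)·(A_i−P) = L_i²; let q_i = ‖A_i‖²−L_i²
q_1 = 100.0000+64.0000−58.2500 = 105.7500
row 1: 0.0000x + 16.0000y = 64.0000  (q_2=41.7500)
row 2: 20.0000x + 16.0000y = 134.0000  (q_3=-28.2500)
row 3: 10.0000x + 0.0000y = 35.0000  (q_4=70.7500)
Cramer on rows 1–2 → x = 3.5000, y = 4.0000
check cable 4: ‖A_4−P‖² = 18.2500 ≈ L_4² = 18.2500 ✓

(3.5000, 4.0000)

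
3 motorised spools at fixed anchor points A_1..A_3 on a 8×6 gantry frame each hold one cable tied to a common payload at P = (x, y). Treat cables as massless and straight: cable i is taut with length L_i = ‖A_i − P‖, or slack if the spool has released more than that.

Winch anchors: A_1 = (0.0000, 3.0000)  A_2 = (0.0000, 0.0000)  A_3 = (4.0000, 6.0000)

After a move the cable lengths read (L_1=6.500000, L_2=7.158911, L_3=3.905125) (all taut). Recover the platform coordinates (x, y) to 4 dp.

(6.5000, 3.0000)

circle eqns → linear via eq_j − eq_1; set c_j = A_j·A_j − L_j²
c_1 = 0.0000+9.0000−42.2500 = -33.2500
0.0000·x + 6.0000·y = c_1−c_2 = 18.0000
-8.0000·x − 6.0000·y = c_1−c_3 = -70.0000
solve first two rows → x=6.5000, y=3.0000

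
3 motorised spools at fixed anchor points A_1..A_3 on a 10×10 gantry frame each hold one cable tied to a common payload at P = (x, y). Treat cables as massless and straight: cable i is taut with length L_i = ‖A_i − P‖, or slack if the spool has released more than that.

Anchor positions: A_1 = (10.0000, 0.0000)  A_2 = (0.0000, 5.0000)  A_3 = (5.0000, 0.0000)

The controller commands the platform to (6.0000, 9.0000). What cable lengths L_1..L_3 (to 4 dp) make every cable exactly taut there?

(9.8489, 7.2111, 9.0554)

L_1 = √((10.0000−6.0000)² + (0.0000−9.0000)²) = 9.8489
L_2 = √((0.0000−6.0000)² + (5.0000−9.0000)²) = 7.2111
L_3 = √((5.0000−6.0000)² + (0.0000−9.0000)²) = 9.0554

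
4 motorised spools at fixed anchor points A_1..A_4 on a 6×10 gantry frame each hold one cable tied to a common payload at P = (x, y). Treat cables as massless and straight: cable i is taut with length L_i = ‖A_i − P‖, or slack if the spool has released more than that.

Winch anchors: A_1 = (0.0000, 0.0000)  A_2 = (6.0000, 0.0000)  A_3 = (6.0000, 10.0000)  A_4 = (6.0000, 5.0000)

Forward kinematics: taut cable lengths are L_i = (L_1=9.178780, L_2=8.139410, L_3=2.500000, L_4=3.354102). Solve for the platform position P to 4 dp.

expand ‖A_i−P‖²=L_i² and subtract eq 1 (k_i ≔ ‖A_i‖²−L_i²)
k_1 = 0.0000+0.0000−84.2500 = -84.2500
eq1−eq2 → [-12.0000  0.0000]·P = -54.0000
eq1−eq3 → [-12.0000  -20.0000]·P = -214.0000
eq1−eq4 → [-12.0000  -10.0000]·P = -134.0000
2×2 solve → P = (4.5000, 8.0000)
check cable 4: ‖A_4−P‖² = 11.2500 ≈ L_4² = 11.2500 ✓

(4.5000, 8.0000)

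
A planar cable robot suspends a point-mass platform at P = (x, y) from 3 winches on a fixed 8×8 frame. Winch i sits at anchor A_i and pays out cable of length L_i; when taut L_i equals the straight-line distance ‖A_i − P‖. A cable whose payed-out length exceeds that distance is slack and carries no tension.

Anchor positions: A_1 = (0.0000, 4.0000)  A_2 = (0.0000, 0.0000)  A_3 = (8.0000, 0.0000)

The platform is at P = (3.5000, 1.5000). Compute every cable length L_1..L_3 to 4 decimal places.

L_1 = √((0.0000−3.5000)² + (4.0000−1.5000)²) = 4.3012
L_2 = √((0.0000−3.5000)² + (0.0000−1.5000)²) = 3.8079
L_3 = √((8.0000−3.5000)² + (0.0000−1.5000)²) = 4.7434

(4.3012, 3.8079, 4.7434)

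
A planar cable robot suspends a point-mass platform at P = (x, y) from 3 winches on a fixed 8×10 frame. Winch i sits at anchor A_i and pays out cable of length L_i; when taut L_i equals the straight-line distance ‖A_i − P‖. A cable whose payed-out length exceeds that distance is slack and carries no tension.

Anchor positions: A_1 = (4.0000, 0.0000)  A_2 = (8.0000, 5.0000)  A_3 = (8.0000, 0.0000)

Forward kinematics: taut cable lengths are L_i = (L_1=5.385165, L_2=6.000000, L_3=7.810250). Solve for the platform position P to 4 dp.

(2.0000, 5.0000)

each cable: (A_i−P)·(A_i−P) = L_i²; let k_i = ‖A_i‖²−L_i²
k_1 = 16.0000+0.0000−29.0000 = -13.0000
row 1: -8.0000x − 10.0000y = -66.0000  (k_2=53.0000)
row 2: -8.0000x + 0.0000y = -16.0000  (k_3=3.0000)
Cramer on rows 1–2 → x = 2.0000, y = 5.0000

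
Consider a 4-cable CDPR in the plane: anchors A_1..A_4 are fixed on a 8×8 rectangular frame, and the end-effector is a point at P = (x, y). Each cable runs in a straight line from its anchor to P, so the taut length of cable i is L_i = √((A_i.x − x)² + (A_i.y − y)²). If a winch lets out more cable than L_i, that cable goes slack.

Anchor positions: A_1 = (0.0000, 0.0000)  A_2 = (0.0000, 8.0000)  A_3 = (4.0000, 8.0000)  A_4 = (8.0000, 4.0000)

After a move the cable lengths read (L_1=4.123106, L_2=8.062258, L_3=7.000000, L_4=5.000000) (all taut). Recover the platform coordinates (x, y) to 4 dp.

(4.0000, 1.0000)

expand ‖A_i−P‖²=L_i² and subtract eq 1 (c_i ≔ ‖A_i‖²−L_i²)
c_1 = 0.0000+0.0000−17.0000 = -17.0000
eq1−eq2 → [0.0000  -16.0000]·P = -16.0000
eq1−eq3 → [-8.0000  -16.0000]·P = -48.0000
eq1−eq4 → [-16.0000  -8.0000]·P = -72.0000
2×2 solve → P = (4.0000, 1.0000)
check cable 4: ‖A_4−P‖² = 25.0000 ≈ L_4² = 25.0000 ✓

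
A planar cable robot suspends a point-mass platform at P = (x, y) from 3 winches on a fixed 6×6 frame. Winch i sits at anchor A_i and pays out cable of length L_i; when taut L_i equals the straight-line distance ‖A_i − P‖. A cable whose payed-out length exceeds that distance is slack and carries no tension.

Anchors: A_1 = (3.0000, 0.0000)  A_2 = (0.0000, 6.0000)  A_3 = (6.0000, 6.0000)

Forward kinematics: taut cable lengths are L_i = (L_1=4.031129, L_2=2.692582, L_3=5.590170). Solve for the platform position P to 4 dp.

circle eqns → linear via eq_j − eq_1; set k_j = A_j·A_j − L_j²
k_1 = 9.0000+0.0000−16.2500 = -7.2500
6.0000·x − 12.0000·y = k_1−k_2 = -36.0000
-6.0000·x − 12.0000·y = k_1−k_3 = -48.0000
solve first two rows → x=1.0000, y=3.5000

(1.0000, 3.5000)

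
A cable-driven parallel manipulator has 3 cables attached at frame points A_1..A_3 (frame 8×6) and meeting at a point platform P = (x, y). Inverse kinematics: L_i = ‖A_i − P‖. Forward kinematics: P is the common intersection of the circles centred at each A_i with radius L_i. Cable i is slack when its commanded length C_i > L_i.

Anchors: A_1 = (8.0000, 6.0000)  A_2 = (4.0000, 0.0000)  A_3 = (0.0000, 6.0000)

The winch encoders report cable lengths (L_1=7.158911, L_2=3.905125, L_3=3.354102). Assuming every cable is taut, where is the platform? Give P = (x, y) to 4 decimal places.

circle eqns → linear via eq_j − eq_1; set k_j = A_j·A_j − L_j²
k_1 = 64.0000+36.0000−51.2500 = 48.7500
8.0000·x + 12.0000·y = k_1−k_2 = 48.0000
16.0000·x + 0.0000·y = k_1−k_3 = 24.0000
solve first two rows → x=1.5000, y=3.0000

(1.5000, 3.0000)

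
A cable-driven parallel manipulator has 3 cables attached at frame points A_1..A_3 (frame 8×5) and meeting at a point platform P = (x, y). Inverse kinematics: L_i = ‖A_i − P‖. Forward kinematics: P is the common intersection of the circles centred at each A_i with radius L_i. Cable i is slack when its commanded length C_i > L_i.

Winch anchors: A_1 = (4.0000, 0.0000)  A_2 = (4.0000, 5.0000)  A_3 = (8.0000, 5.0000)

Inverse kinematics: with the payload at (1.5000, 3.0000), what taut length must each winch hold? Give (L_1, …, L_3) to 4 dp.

L_1: Δ = A_1−P = (2.5000, -3.0000) → ‖Δ‖ = √15.2500 = 3.9051
L_2: Δ = A_2−P = (2.5000, 2.0000) → ‖Δ‖ = √10.2500 = 3.2016
L_3: Δ = A_3−P = (6.5000, 2.0000) → ‖Δ‖ = √46.2500 = 6.8007

(3.9051, 3.2016, 6.8007)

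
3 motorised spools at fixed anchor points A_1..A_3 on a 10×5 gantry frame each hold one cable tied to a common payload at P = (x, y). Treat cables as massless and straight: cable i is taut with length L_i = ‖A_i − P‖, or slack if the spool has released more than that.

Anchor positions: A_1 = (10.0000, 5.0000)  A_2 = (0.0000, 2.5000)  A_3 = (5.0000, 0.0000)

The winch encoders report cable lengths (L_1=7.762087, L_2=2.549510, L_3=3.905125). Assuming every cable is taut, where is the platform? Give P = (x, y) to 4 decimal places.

expand ‖A_i−P‖²=L_i² and subtract eq 1 (c_i ≔ ‖A_i‖²−L_i²)
c_1 = 100.0000+25.0000−60.2500 = 64.7500
eq1−eq2 → [20.0000  5.0000]·P = 65.0000
eq1−eq3 → [10.0000  10.0000]·P = 55.0000
2×2 solve → P = (2.5000, 3.0000)

(2.5000, 3.0000)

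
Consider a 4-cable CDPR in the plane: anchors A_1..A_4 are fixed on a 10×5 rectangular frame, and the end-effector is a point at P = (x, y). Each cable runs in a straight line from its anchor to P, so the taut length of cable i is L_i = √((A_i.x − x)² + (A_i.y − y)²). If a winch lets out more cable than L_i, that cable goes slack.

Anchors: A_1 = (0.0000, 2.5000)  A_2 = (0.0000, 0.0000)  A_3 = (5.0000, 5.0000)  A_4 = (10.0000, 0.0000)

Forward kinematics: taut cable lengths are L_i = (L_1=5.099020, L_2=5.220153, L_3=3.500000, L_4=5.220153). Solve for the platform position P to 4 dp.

(5.0000, 1.5000)

expand ‖A_i−P‖²=L_i² and subtract eq 1 (c_i ≔ ‖A_i‖²−L_i²)
c_1 = 0.0000+6.2500−26.0000 = -19.7500
eq1−eq2 → [0.0000  5.0000]·P = 7.5000
eq1−eq3 → [-10.0000  -5.0000]·P = -57.5000
eq1−eq4 → [-20.0000  5.0000]·P = -92.5000
2×2 solve → P = (5.0000, 1.5000)
check cable 4: ‖A_4−P‖² = 27.2500 ≈ L_4² = 27.2500 ✓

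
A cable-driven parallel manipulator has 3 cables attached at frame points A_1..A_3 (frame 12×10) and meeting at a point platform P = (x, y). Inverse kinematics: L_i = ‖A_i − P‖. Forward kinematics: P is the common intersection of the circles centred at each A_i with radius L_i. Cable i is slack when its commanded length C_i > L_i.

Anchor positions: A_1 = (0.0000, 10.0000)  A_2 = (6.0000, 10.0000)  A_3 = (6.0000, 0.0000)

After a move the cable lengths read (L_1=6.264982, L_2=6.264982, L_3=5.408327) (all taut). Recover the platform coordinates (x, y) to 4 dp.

(3.0000, 4.5000)

circle eqns → linear via eq_j − eq_1; set q_j = A_j·A_j − L_j²
q_1 = 0.0000+100.0000−39.2500 = 60.7500
-12.0000·x + 0.0000·y = q_1−q_2 = -36.0000
-12.0000·x + 20.0000·y = q_1−q_3 = 54.0000
solve first two rows → x=3.0000, y=4.5000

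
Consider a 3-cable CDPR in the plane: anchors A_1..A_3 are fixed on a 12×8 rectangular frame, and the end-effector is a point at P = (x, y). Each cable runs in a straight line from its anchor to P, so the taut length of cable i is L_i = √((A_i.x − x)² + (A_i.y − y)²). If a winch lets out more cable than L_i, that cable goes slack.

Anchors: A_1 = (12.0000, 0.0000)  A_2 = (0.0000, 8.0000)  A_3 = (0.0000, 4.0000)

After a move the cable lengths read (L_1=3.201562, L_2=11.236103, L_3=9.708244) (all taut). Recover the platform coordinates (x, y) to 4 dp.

each cable: (A_i−P)·(A_i−P) = L_i²; let c_i = ‖A_i‖²−L_i²
c_1 = 144.0000+0.0000−10.2500 = 133.7500
row 1: 24.0000x − 16.0000y = 196.0000  (c_2=-62.2500)
row 2: 24.0000x − 8.0000y = 212.0000  (c_3=-78.2500)
Cramer on rows 1–2 → x = 9.5000, y = 2.0000

(9.5000, 2.0000)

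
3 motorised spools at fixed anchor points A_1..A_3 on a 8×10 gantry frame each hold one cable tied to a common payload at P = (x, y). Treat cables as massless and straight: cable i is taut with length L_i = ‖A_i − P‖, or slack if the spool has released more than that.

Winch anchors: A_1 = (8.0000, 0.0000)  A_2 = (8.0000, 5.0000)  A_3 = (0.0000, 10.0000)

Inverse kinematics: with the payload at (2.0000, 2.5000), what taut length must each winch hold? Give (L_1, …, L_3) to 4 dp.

(6.5000, 6.5000, 7.7621)

L_1: Δ = A_1−P = (6.0000, -2.5000) → ‖Δ‖ = √42.2500 = 6.5000
L_2: Δ = A_2−P = (6.0000, 2.5000) → ‖Δ‖ = √42.2500 = 6.5000
L_3: Δ = A_3−P = (-2.0000, 7.5000) → ‖Δ‖ = √60.2500 = 7.7621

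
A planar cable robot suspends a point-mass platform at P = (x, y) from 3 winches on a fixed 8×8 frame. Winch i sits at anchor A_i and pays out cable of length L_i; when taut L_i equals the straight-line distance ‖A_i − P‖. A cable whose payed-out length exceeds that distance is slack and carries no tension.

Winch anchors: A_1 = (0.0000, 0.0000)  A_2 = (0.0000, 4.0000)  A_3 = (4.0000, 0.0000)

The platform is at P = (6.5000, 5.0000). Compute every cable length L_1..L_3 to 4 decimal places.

(8.2006, 6.5765, 5.5902)

L_1 = √((0.0000−6.5000)² + (0.0000−5.0000)²) = 8.2006
L_2 = √((0.0000−6.5000)² + (4.0000−5.0000)²) = 6.5765
L_3 = √((4.0000−6.5000)² + (0.0000−5.0000)²) = 5.5902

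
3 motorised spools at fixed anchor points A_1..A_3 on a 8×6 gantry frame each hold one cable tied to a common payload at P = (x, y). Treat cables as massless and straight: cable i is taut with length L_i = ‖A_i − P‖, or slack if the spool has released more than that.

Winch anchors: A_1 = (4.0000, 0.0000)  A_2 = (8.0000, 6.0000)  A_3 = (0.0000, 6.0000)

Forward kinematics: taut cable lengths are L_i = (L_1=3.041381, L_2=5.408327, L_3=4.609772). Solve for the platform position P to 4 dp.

circle eqns → linear via eq_j − eq_1; set c_j = A_j·A_j − L_j²
c_1 = 16.0000+0.0000−9.2500 = 6.7500
-8.0000·x − 12.0000·y = c_1−c_2 = -64.0000
8.0000·x − 12.0000·y = c_1−c_3 = -8.0000
solve first two rows → x=3.5000, y=3.0000

(3.5000, 3.0000)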